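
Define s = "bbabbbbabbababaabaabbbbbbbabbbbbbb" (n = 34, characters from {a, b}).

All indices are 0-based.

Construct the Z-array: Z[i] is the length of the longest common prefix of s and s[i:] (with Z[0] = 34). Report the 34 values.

[34, 1, 0, 2, 2, 5, 1, 0, 4, 1, 0, 1, 0, 1, 0, 0, 1, 0, 0, 2, 2, 2, 2, 2, 7, 1, 0, 2, 2, 2, 2, 2, 2, 1]

Z[0]=34
i=1: fresh scan; Z[1]=1 extend→box=[1,2)
i=2: fresh scan; Z[2]=0
i=3: fresh scan; Z[3]=2 extend→box=[3,5)
i=4: min(r-i=1, Z[1]=1)=1; Z[4]=2 extend→box=[4,6)
i=5: min(r-i=1, Z[1]=1)=1; Z[5]=5 extend→box=[5,10)
i=6: min(r-i=4, Z[1]=1)=1; Z[6]=1
i=7: min(r-i=3, Z[2]=0)=0; Z[7]=0
i=8: min(r-i=2, Z[3]=2)=2; Z[8]=4 extend→box=[8,12)
i=9: min(r-i=3, Z[1]=1)=1; Z[9]=1
i=10: min(r-i=2, Z[2]=0)=0; Z[10]=0
i=11: min(r-i=1, Z[3]=2)=1; Z[11]=1
i=12: fresh scan; Z[12]=0
i=13: fresh scan; Z[13]=1 extend→box=[13,14)
i=14: fresh scan; Z[14]=0
i=15: fresh scan; Z[15]=0
i=16: fresh scan; Z[16]=1 extend→box=[16,17)
i=17: fresh scan; Z[17]=0
i=18: fresh scan; Z[18]=0
i=19: fresh scan; Z[19]=2 extend→box=[19,21)
i=20: min(r-i=1, Z[1]=1)=1; Z[20]=2 extend→box=[20,22)
i=21: min(r-i=1, Z[1]=1)=1; Z[21]=2 extend→box=[21,23)
i=22: min(r-i=1, Z[1]=1)=1; Z[22]=2 extend→box=[22,24)
i=23: min(r-i=1, Z[1]=1)=1; Z[23]=2 extend→box=[23,25)
i=24: min(r-i=1, Z[1]=1)=1; Z[24]=7 extend→box=[24,31)
i=25: min(r-i=6, Z[1]=1)=1; Z[25]=1
i=26: min(r-i=5, Z[2]=0)=0; Z[26]=0
i=27: min(r-i=4, Z[3]=2)=2; Z[27]=2
i=28: min(r-i=3, Z[4]=2)=2; Z[28]=2
i=29: min(r-i=2, Z[5]=5)=2; Z[29]=2
i=30: min(r-i=1, Z[6]=1)=1; Z[30]=2 extend→box=[30,32)
i=31: min(r-i=1, Z[1]=1)=1; Z[31]=2 extend→box=[31,33)
i=32: min(r-i=1, Z[1]=1)=1; Z[32]=2 extend→box=[32,34)
i=33: min(r-i=1, Z[1]=1)=1; Z[33]=1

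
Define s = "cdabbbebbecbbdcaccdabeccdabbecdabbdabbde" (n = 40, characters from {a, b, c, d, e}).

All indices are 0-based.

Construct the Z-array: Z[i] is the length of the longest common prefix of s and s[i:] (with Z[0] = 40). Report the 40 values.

[40, 0, 0, 0, 0, 0, 0, 0, 0, 0, 1, 0, 0, 0, 1, 0, 1, 4, 0, 0, 0, 0, 1, 5, 0, 0, 0, 0, 0, 5, 0, 0, 0, 0, 0, 0, 0, 0, 0, 0]

Z[0]=40
i=1: fresh scan; Z[1]=0
i=2: fresh scan; Z[2]=0
i=3: fresh scan; Z[3]=0
i=4: fresh scan; Z[4]=0
i=5: fresh scan; Z[5]=0
i=6: fresh scan; Z[6]=0
i=7: fresh scan; Z[7]=0
i=8: fresh scan; Z[8]=0
i=9: fresh scan; Z[9]=0
i=10: fresh scan; Z[10]=1 extend→box=[10,11)
i=11: fresh scan; Z[11]=0
i=12: fresh scan; Z[12]=0
i=13: fresh scan; Z[13]=0
i=14: fresh scan; Z[14]=1 extend→box=[14,15)
i=15: fresh scan; Z[15]=0
i=16: fresh scan; Z[16]=1 extend→box=[16,17)
i=17: fresh scan; Z[17]=4 extend→box=[17,21)
i=18: min(r-i=3, Z[1]=0)=0; Z[18]=0
i=19: min(r-i=2, Z[2]=0)=0; Z[19]=0
i=20: min(r-i=1, Z[3]=0)=0; Z[20]=0
i=21: fresh scan; Z[21]=0
i=22: fresh scan; Z[22]=1 extend→box=[22,23)
i=23: fresh scan; Z[23]=5 extend→box=[23,28)
i=24: min(r-i=4, Z[1]=0)=0; Z[24]=0
i=25: min(r-i=3, Z[2]=0)=0; Z[25]=0
i=26: min(r-i=2, Z[3]=0)=0; Z[26]=0
i=27: min(r-i=1, Z[4]=0)=0; Z[27]=0
i=28: fresh scan; Z[28]=0
i=29: fresh scan; Z[29]=5 extend→box=[29,34)
i=30: min(r-i=4, Z[1]=0)=0; Z[30]=0
i=31: min(r-i=3, Z[2]=0)=0; Z[31]=0
i=32: min(r-i=2, Z[3]=0)=0; Z[32]=0
i=33: min(r-i=1, Z[4]=0)=0; Z[33]=0
i=34: fresh scan; Z[34]=0
i=35: fresh scan; Z[35]=0
i=36: fresh scan; Z[36]=0
i=37: fresh scan; Z[37]=0
i=38: fresh scan; Z[38]=0
i=39: fresh scan; Z[39]=0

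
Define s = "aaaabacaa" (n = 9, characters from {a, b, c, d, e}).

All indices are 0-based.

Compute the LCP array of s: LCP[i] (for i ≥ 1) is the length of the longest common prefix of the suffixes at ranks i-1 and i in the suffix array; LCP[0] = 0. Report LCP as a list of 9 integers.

sorted suffixes:
  #0 SA[0]=8  'a'
  #1 SA[1]=7  'aa'
  #2 SA[2]=0  'aaaabacaa'
  #3 SA[3]=1  'aaabacaa'
  #4 SA[4]=2  'aabacaa'
  #5 SA[5]=3  'abacaa'
  #6 SA[6]=5  'acaa'
  #7 SA[7]=4  'bacaa'
  #8 SA[8]=6  'caa'

SA = [8, 7, 0, 1, 2, 3, 5, 4, 6]
rank  pair      lcp
   1  s[8:],s[7:]  1  'a'
   2  s[7:],s[0:]  2  'aa'
   3  s[0:],s[1:]  3  'aaa'
   4  s[1:],s[2:]  2  'aa'
   5  s[2:],s[3:]  1  'a'
   6  s[3:],s[5:]  1  'a'
   7  s[5:],s[4:]  0  ''
   8  s[4:],s[6:]  0  ''

[0, 1, 2, 3, 2, 1, 1, 0, 0]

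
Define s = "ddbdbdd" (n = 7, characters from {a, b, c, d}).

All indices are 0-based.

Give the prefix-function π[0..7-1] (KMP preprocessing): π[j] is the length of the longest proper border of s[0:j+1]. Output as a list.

π[0] = 0
j=1 s[j]='d': π[1]=1 (border 'd')
j=2 s[j]='b': k: 1→0; π[2]=0 (border '')
j=3 s[j]='d': π[3]=1 (border 'd')
j=4 s[j]='b': k: 1→0; π[4]=0 (border '')
j=5 s[j]='d': π[5]=1 (border 'd')
j=6 s[j]='d': π[6]=2 (border 'dd')

[0, 1, 0, 1, 0, 1, 2]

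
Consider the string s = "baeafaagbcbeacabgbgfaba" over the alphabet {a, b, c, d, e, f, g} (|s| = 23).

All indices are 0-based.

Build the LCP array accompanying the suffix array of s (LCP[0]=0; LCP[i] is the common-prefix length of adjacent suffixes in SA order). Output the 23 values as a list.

sorted suffixes:
  #0 SA[0]=22  'a'
  #1 SA[1]=5  'aagbcbeacabgbgfaba'
  #2 SA[2]=20  'aba'
  #3 SA[3]=14  'abgbgfaba'
  #4 SA[4]=12  'acabgbgfaba'
  #5 SA[5]=1  'aeafaagbcbeacabgbgfaba'
  #6 SA[6]=3  'afaagbcbeacabgbgfaba'
  #7 SA[7]=6  'agbcbeacabgbgfaba'
  #8 SA[8]=21  'ba'
  #9 SA[9]=0  'baeafaagbcbeacabgbgfaba'
  #10 SA[10]=8  'bcbeacabgbgfaba'
  #11 SA[11]=10  'beacabgbgfaba'
  #12 SA[12]=15  'bgbgfaba'
  #13 SA[13]=17  'bgfaba'
  #14 SA[14]=13  'cabgbgfaba'
  #15 SA[15]=9  'cbeacabgbgfaba'
  #16 SA[16]=11  'eacabgbgfaba'
  #17 SA[17]=2  'eafaagbcbeacabgbgfaba'
  #18 SA[18]=4  'faagbcbeacabgbgfaba'
  #19 SA[19]=19  'faba'
  #20 SA[20]=7  'gbcbeacabgbgfaba'
  #21 SA[21]=16  'gbgfaba'
  #22 SA[22]=18  'gfaba'

SA = [22, 5, 20, 14, 12, 1, 3, 6, 21, 0, 8, 10, 15, 17, 13, 9, 11, 2, 4, 19, 7, 16, 18]
[i] adj suffixes → lcp
  [1] 22/5 → 1 ('a')
  [2] 5/20 → 1 ('a')
  [3] 20/14 → 2 ('ab')
  [4] 14/12 → 1 ('a')
  [5] 12/1 → 1 ('a')
  [6] 1/3 → 1 ('a')
  [7] 3/6 → 1 ('a')
  [8] 6/21 → 0 ('')
  [9] 21/0 → 2 ('ba')
  [10] 0/8 → 1 ('b')
  [11] 8/10 → 1 ('b')
  [12] 10/15 → 1 ('b')
  [13] 15/17 → 2 ('bg')
  [14] 17/13 → 0 ('')
  [15] 13/9 → 1 ('c')
  [16] 9/11 → 0 ('')
  [17] 11/2 → 2 ('ea')
  [18] 2/4 → 0 ('')
  [19] 4/19 → 2 ('fa')
  [20] 19/7 → 0 ('')
  [21] 7/16 → 2 ('gb')
  [22] 16/18 → 1 ('g')

[0, 1, 1, 2, 1, 1, 1, 1, 0, 2, 1, 1, 1, 2, 0, 1, 0, 2, 0, 2, 0, 2, 1]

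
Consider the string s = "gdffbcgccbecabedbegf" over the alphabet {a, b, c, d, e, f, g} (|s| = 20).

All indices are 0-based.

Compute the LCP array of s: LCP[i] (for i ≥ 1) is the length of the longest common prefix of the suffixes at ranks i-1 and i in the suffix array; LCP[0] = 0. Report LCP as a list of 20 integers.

[0, 0, 1, 2, 2, 0, 1, 1, 1, 0, 1, 0, 1, 1, 0, 1, 1, 0, 1, 1]

sorted suffixes:
  #0 SA[0]=12  'abedbegf'
  #1 SA[1]=4  'bcgccbecabedbegf'
  #2 SA[2]=9  'becabedbegf'
  #3 SA[3]=13  'bedbegf'
  #4 SA[4]=16  'begf'
  #5 SA[5]=11  'cabedbegf'
  #6 SA[6]=8  'cbecabedbegf'
  #7 SA[7]=7  'ccbecabedbegf'
  #8 SA[8]=5  'cgccbecabedbegf'
  #9 SA[9]=15  'dbegf'
  #10 SA[10]=1  'dffbcgccbecabedbegf'
  #11 SA[11]=10  'ecabedbegf'
  #12 SA[12]=14  'edbegf'
  #13 SA[13]=17  'egf'
  #14 SA[14]=19  'f'
  #15 SA[15]=3  'fbcgccbecabedbegf'
  #16 SA[16]=2  'ffbcgccbecabedbegf'
  #17 SA[17]=6  'gccbecabedbegf'
  #18 SA[18]=0  'gdffbcgccbecabedbegf'
  #19 SA[19]=18  'gf'

SA = [12, 4, 9, 13, 16, 11, 8, 7, 5, 15, 1, 10, 14, 17, 19, 3, 2, 6, 0, 18]
i: (SA[i-1],SA[i]) lcp shared
  1: (12,4) 0 ''
  2: (4,9) 1 'b'
  3: (9,13) 2 'be'
  4: (13,16) 2 'be'
  5: (16,11) 0 ''
  6: (11,8) 1 'c'
  7: (8,7) 1 'c'
  8: (7,5) 1 'c'
  9: (5,15) 0 ''
  10: (15,1) 1 'd'
  11: (1,10) 0 ''
  12: (10,14) 1 'e'
  13: (14,17) 1 'e'
  14: (17,19) 0 ''
  15: (19,3) 1 'f'
  16: (3,2) 1 'f'
  17: (2,6) 0 ''
  18: (6,0) 1 'g'
  19: (0,18) 1 'g'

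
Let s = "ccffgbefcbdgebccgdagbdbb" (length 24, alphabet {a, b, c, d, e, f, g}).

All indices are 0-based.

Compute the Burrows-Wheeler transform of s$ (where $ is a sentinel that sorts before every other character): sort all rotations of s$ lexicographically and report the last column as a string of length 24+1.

rank  rotation                   last
    0  $ccffgbefcbdgebccgdagbdbb  b
    1  agbdbb$ccffgbefcbdgebccgd  d
    2  b$ccffgbefcbdgebccgdagbdb  b
    3  bb$ccffgbefcbdgebccgdagbd  d
    4  bccgdagbdbb$ccffgbefcbdge  e
    5  bdbb$ccffgbefcbdgebccgdag  g
    6  bdgebccgdagbdbb$ccffgbefc  c
    7  befcbdgebccgdagbdbb$ccffg  g
    8  cbdgebccgdagbdbb$ccffgbef  f
    9  ccffgbefcbdgebccgdagbdbb$  $
   10  ccgdagbdbb$ccffgbefcbdgeb  b
   11  cffgbefcbdgebccgdagbdbb$c  c
   12  cgdagbdbb$ccffgbefcbdgebc  c
   13  dagbdbb$ccffgbefcbdgebccg  g
   14  dbb$ccffgbefcbdgebccgdagb  b
   15  dgebccgdagbdbb$ccffgbefcb  b
   16  ebccgdagbdbb$ccffgbefcbdg  g
   17  efcbdgebccgdagbdbb$ccffgb  b
   18  fcbdgebccgdagbdbb$ccffgbe  e
   19  ffgbefcbdgebccgdagbdbb$cc  c
   20  fgbefcbdgebccgdagbdbb$ccf  f
   21  gbdbb$ccffgbefcbdgebccgda  a
   22  gbefcbdgebccgdagbdbb$ccff  f
   23  gdagbdbb$ccffgbefcbdgebcc  c
   24  gebccgdagbdbb$ccffgbefcbd  d

bdbdegcgf$bccgbbgbecfafcd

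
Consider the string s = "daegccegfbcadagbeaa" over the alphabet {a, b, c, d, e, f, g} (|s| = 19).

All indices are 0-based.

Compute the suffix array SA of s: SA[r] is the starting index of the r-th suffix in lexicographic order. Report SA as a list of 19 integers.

rank→(start, suffix):
  0 → (18, 'a')
  1 → (17, 'aa')
  2 → (11, 'adagbeaa')
  3 → (1, 'aegccegfbcadagbeaa')
  4 → (13, 'agbeaa')
  5 → (9, 'bcadagbeaa')
  6 → (15, 'beaa')
  7 → (10, 'cadagbeaa')
  8 → (4, 'ccegfbcadagbeaa')
  9 → (5, 'cegfbcadagbeaa')
  10 → (0, 'daegccegfbcadagbeaa')
  11 → (12, 'dagbeaa')
  12 → (16, 'eaa')
  13 → (2, 'egccegfbcadagbeaa')
  14 → (6, 'egfbcadagbeaa')
  15 → (8, 'fbcadagbeaa')
  16 → (14, 'gbeaa')
  17 → (3, 'gccegfbcadagbeaa')
  18 → (7, 'gfbcadagbeaa')

[18, 17, 11, 1, 13, 9, 15, 10, 4, 5, 0, 12, 16, 2, 6, 8, 14, 3, 7]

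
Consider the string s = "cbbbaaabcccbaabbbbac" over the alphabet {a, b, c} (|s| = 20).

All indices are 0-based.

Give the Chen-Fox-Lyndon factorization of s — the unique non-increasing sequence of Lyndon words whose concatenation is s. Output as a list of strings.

["c", "b", "b", "b", "aaabcccbaabbbbac"]

emit factor 1: 'c' (i=0, period=1)
emit factor 2: 'b' (i=1, period=1)
emit factor 3: 'b' (i=2, period=1)
emit factor 4: 'b' (i=3, period=1)
emit factor 5: 'aaabcccbaabbbbac' (i=4, period=16)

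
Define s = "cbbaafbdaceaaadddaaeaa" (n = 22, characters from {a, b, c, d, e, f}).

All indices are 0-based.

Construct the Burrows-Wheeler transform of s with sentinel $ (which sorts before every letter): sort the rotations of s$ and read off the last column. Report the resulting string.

rank  rotation                 last
    0  $cbbaafbdaceaaadddaaeaa  a
    1  a$cbbaafbdaceaaadddaaea  a
    2  aa$cbbaafbdaceaaadddaae  e
    3  aaadddaaeaa$cbbaafbdace  e
    4  aadddaaeaa$cbbaafbdacea  a
    5  aaeaa$cbbaafbdaceaaaddd  d
    6  aafbdaceaaadddaaeaa$cbb  b
    7  aceaaadddaaeaa$cbbaafbd  d
    8  adddaaeaa$cbbaafbdaceaa  a
    9  aeaa$cbbaafbdaceaaaddda  a
   10  afbdaceaaadddaaeaa$cbba  a
   11  baafbdaceaaadddaaeaa$cb  b
   12  bbaafbdaceaaadddaaeaa$c  c
   13  bdaceaaadddaaeaa$cbbaaf  f
   14  cbbaafbdaceaaadddaaeaa$  $
   15  ceaaadddaaeaa$cbbaafbda  a
   16  daaeaa$cbbaafbdaceaaadd  d
   17  daceaaadddaaeaa$cbbaafb  b
   18  ddaaeaa$cbbaafbdaceaaad  d
   19  dddaaeaa$cbbaafbdaceaaa  a
   20  eaa$cbbaafbdaceaaadddaa  a
   21  eaaadddaaeaa$cbbaafbdac  c
   22  fbdaceaaadddaaeaa$cbbaa  a

aaeeadbdaaabcf$adbdaaca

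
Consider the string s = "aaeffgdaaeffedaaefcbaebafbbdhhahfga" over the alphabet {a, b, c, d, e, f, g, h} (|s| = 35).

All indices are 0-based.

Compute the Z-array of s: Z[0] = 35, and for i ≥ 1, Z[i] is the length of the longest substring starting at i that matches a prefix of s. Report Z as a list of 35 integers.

Z[0]=35
i=1: outside box; Z[1]=1 scan→box=[1,2)
i=2: outside box; Z[2]=0
i=3: outside box; Z[3]=0
i=4: outside box; Z[4]=0
i=5: outside box; Z[5]=0
i=6: outside box; Z[6]=0
i=7: outside box; Z[7]=5 scan→box=[7,12)
i=8: min(r-i=4, Z[1]=1)=1; Z[8]=1
i=9: min(r-i=3, Z[2]=0)=0; Z[9]=0
i=10: min(r-i=2, Z[3]=0)=0; Z[10]=0
i=11: min(r-i=1, Z[4]=0)=0; Z[11]=0
i=12: outside box; Z[12]=0
i=13: outside box; Z[13]=0
i=14: outside box; Z[14]=4 scan→box=[14,18)
i=15: min(r-i=3, Z[1]=1)=1; Z[15]=1
i=16: min(r-i=2, Z[2]=0)=0; Z[16]=0
i=17: min(r-i=1, Z[3]=0)=0; Z[17]=0
i=18: outside box; Z[18]=0
i=19: outside box; Z[19]=0
i=20: outside box; Z[20]=1 scan→box=[20,21)
i=21: outside box; Z[21]=0
i=22: outside box; Z[22]=0
i=23: outside box; Z[23]=1 scan→box=[23,24)
i=24: outside box; Z[24]=0
i=25: outside box; Z[25]=0
i=26: outside box; Z[26]=0
i=27: outside box; Z[27]=0
i=28: outside box; Z[28]=0
i=29: outside box; Z[29]=0
i=30: outside box; Z[30]=1 scan→box=[30,31)
i=31: outside box; Z[31]=0
i=32: outside box; Z[32]=0
i=33: outside box; Z[33]=0
i=34: outside box; Z[34]=1 scan→box=[34,35)

[35, 1, 0, 0, 0, 0, 0, 5, 1, 0, 0, 0, 0, 0, 4, 1, 0, 0, 0, 0, 1, 0, 0, 1, 0, 0, 0, 0, 0, 0, 1, 0, 0, 0, 1]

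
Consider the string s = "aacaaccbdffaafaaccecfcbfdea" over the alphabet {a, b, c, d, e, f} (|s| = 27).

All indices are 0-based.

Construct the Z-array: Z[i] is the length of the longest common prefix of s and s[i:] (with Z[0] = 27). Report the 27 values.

Z[0]=27
i=1: i≥r, start 0; Z[1]=1 extend→box=[1,2)
i=2: i≥r, start 0; Z[2]=0
i=3: i≥r, start 0; Z[3]=3 extend→box=[3,6)
i=4: min(r-i=2, Z[1]=1)=1; Z[4]=1
i=5: min(r-i=1, Z[2]=0)=0; Z[5]=0
i=6: i≥r, start 0; Z[6]=0
i=7: i≥r, start 0; Z[7]=0
i=8: i≥r, start 0; Z[8]=0
i=9: i≥r, start 0; Z[9]=0
i=10: i≥r, start 0; Z[10]=0
i=11: i≥r, start 0; Z[11]=2 extend→box=[11,13)
i=12: min(r-i=1, Z[1]=1)=1; Z[12]=1
i=13: i≥r, start 0; Z[13]=0
i=14: i≥r, start 0; Z[14]=3 extend→box=[14,17)
i=15: min(r-i=2, Z[1]=1)=1; Z[15]=1
i=16: min(r-i=1, Z[2]=0)=0; Z[16]=0
i=17: i≥r, start 0; Z[17]=0
i=18: i≥r, start 0; Z[18]=0
i=19: i≥r, start 0; Z[19]=0
i=20: i≥r, start 0; Z[20]=0
i=21: i≥r, start 0; Z[21]=0
i=22: i≥r, start 0; Z[22]=0
i=23: i≥r, start 0; Z[23]=0
i=24: i≥r, start 0; Z[24]=0
i=25: i≥r, start 0; Z[25]=0
i=26: i≥r, start 0; Z[26]=1 extend→box=[26,27)

[27, 1, 0, 3, 1, 0, 0, 0, 0, 0, 0, 2, 1, 0, 3, 1, 0, 0, 0, 0, 0, 0, 0, 0, 0, 0, 1]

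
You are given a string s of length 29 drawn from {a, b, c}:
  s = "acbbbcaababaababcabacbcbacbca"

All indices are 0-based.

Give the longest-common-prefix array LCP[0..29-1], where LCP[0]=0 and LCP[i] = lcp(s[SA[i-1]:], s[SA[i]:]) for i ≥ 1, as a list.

[0, 1, 5, 1, 3, 4, 3, 2, 1, 3, 4, 0, 2, 3, 2, 5, 1, 2, 1, 3, 3, 2, 0, 2, 2, 1, 2, 2, 3]

rank→(start, suffix):
  0 → (28, 'a')
  1 → (6, 'aababaababcabacbcbacbca')
  2 → (11, 'aababcabacbcbacbca')
  3 → (9, 'abaababcabacbcbacbca')
  4 → (7, 'ababaababcabacbcbacbca')
  5 → (12, 'ababcabacbcbacbca')
  6 → (17, 'abacbcbacbca')
  7 → (14, 'abcabacbcbacbca')
  8 → (0, 'acbbbcaababaababcabacbcbacbca')
  9 → (24, 'acbca')
  10 → (19, 'acbcbacbca')
  11 → (10, 'baababcabacbcbacbca')
  12 → (8, 'babaababcabacbcbacbca')
  13 → (13, 'babcabacbcbacbca')
  14 → (23, 'bacbca')
  15 → (18, 'bacbcbacbca')
  16 → (2, 'bbbcaababaababcabacbcbacbca')
  17 → (3, 'bbcaababaababcabacbcbacbca')
  18 → (26, 'bca')
  19 → (4, 'bcaababaababcabacbcbacbca')
  20 → (15, 'bcabacbcbacbca')
  21 → (21, 'bcbacbca')
  22 → (27, 'ca')
  23 → (5, 'caababaababcabacbcbacbca')
  24 → (16, 'cabacbcbacbca')
  25 → (22, 'cbacbca')
  26 → (1, 'cbbbcaababaababcabacbcbacbca')
  27 → (25, 'cbca')
  28 → (20, 'cbcbacbca')

SA = [28, 6, 11, 9, 7, 12, 17, 14, 0, 24, 19, 10, 8, 13, 23, 18, 2, 3, 26, 4, 15, 21, 27, 5, 16, 22, 1, 25, 20]
rank  pair      lcp
   1  s[28:],s[6:]  1  'a'
   2  s[6:],s[11:]  5  'aabab'
   3  s[11:],s[9:]  1  'a'
   4  s[9:],s[7:]  3  'aba'
   5  s[7:],s[12:]  4  'abab'
   6  s[12:],s[17:]  3  'aba'
   7  s[17:],s[14:]  2  'ab'
   8  s[14:],s[0:]  1  'a'
   9  s[0:],s[24:]  3  'acb'
  10  s[24:],s[19:]  4  'acbc'
  11  s[19:],s[10:]  0  ''
  12  s[10:],s[8:]  2  'ba'
  13  s[8:],s[13:]  3  'bab'
  14  s[13:],s[23:]  2  'ba'
  15  s[23:],s[18:]  5  'bacbc'
  16  s[18:],s[2:]  1  'b'
  17  s[2:],s[3:]  2  'bb'
  18  s[3:],s[26:]  1  'b'
  19  s[26:],s[4:]  3  'bca'
  20  s[4:],s[15:]  3  'bca'
  21  s[15:],s[21:]  2  'bc'
  22  s[21:],s[27:]  0  ''
  23  s[27:],s[5:]  2  'ca'
  24  s[5:],s[16:]  2  'ca'
  25  s[16:],s[22:]  1  'c'
  26  s[22:],s[1:]  2  'cb'
  27  s[1:],s[25:]  2  'cb'
  28  s[25:],s[20:]  3  'cbc'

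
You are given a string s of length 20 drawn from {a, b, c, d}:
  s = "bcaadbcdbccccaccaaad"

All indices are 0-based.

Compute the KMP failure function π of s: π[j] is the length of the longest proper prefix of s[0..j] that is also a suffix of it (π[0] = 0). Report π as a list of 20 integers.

π[0] = 0
j=1 s[j]='c': π[1]=0 (border '')
j=2 s[j]='a': π[2]=0 (border '')
j=3 s[j]='a': π[3]=0 (border '')
j=4 s[j]='d': π[4]=0 (border '')
j=5 s[j]='b': π[5]=1 (border 'b')
j=6 s[j]='c': π[6]=2 (border 'bc')
j=7 s[j]='d': k: 2→0; π[7]=0 (border '')
j=8 s[j]='b': π[8]=1 (border 'b')
j=9 s[j]='c': π[9]=2 (border 'bc')
j=10 s[j]='c': k: 2→0; π[10]=0 (border '')
j=11 s[j]='c': π[11]=0 (border '')
j=12 s[j]='c': π[12]=0 (border '')
j=13 s[j]='a': π[13]=0 (border '')
j=14 s[j]='c': π[14]=0 (border '')
j=15 s[j]='c': π[15]=0 (border '')
j=16 s[j]='a': π[16]=0 (border '')
j=17 s[j]='a': π[17]=0 (border '')
j=18 s[j]='a': π[18]=0 (border '')
j=19 s[j]='d': π[19]=0 (border '')

[0, 0, 0, 0, 0, 1, 2, 0, 1, 2, 0, 0, 0, 0, 0, 0, 0, 0, 0, 0]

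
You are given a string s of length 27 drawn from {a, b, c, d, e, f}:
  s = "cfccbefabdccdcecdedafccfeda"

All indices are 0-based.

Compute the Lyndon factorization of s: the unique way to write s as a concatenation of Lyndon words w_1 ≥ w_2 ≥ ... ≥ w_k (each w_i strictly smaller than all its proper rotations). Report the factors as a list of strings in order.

emit factor 1: 'cf' (i=0, period=2)
emit factor 2: 'c' (i=2, period=1)
emit factor 3: 'c' (i=3, period=1)
emit factor 4: 'bef' (i=4, period=3)
emit factor 5: 'abdccdcecdedafccfed' (i=7, period=19)
emit factor 6: 'a' (i=26, period=1)

["cf", "c", "c", "bef", "abdccdcecdedafccfed", "a"]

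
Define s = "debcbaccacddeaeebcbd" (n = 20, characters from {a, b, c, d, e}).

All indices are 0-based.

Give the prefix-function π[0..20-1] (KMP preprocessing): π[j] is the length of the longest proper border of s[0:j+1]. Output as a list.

[0, 0, 0, 0, 0, 0, 0, 0, 0, 0, 1, 1, 2, 0, 0, 0, 0, 0, 0, 1]

π[0] = 0
j=1 s[j]='e': π[1]=0 (border '')
j=2 s[j]='b': π[2]=0 (border '')
j=3 s[j]='c': π[3]=0 (border '')
j=4 s[j]='b': π[4]=0 (border '')
j=5 s[j]='a': π[5]=0 (border '')
j=6 s[j]='c': π[6]=0 (border '')
j=7 s[j]='c': π[7]=0 (border '')
j=8 s[j]='a': π[8]=0 (border '')
j=9 s[j]='c': π[9]=0 (border '')
j=10 s[j]='d': π[10]=1 (border 'd')
j=11 s[j]='d': k: 1→0; π[11]=1 (border 'd')
j=12 s[j]='e': π[12]=2 (border 'de')
j=13 s[j]='a': k: 2→0; π[13]=0 (border '')
j=14 s[j]='e': π[14]=0 (border '')
j=15 s[j]='e': π[15]=0 (border '')
j=16 s[j]='b': π[16]=0 (border '')
j=17 s[j]='c': π[17]=0 (border '')
j=18 s[j]='b': π[18]=0 (border '')
j=19 s[j]='d': π[19]=1 (border 'd')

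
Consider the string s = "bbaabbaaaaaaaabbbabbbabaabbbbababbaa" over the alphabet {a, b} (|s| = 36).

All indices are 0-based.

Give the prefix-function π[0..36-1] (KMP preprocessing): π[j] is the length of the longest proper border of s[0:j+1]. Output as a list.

[0, 1, 0, 0, 1, 2, 3, 4, 0, 0, 0, 0, 0, 0, 1, 2, 2, 3, 1, 2, 2, 3, 1, 0, 0, 1, 2, 2, 2, 3, 1, 0, 1, 2, 3, 4]

π[0] = 0
j=1 s[j]='b': π[1]=1 (border 'b')
j=2 s[j]='a': k: 1→0; π[2]=0 (border '')
j=3 s[j]='a': π[3]=0 (border '')
j=4 s[j]='b': π[4]=1 (border 'b')
j=5 s[j]='b': π[5]=2 (border 'bb')
j=6 s[j]='a': π[6]=3 (border 'bba')
j=7 s[j]='a': π[7]=4 (border 'bbaa')
j=8 s[j]='a': k: 4→0; π[8]=0 (border '')
j=9 s[j]='a': π[9]=0 (border '')
j=10 s[j]='a': π[10]=0 (border '')
j=11 s[j]='a': π[11]=0 (border '')
j=12 s[j]='a': π[12]=0 (border '')
j=13 s[j]='a': π[13]=0 (border '')
j=14 s[j]='b': π[14]=1 (border 'b')
j=15 s[j]='b': π[15]=2 (border 'bb')
j=16 s[j]='b': k: 2→1; π[16]=2 (border 'bb')
j=17 s[j]='a': π[17]=3 (border 'bba')
j=18 s[j]='b': k: 3→0; π[18]=1 (border 'b')
j=19 s[j]='b': π[19]=2 (border 'bb')
j=20 s[j]='b': k: 2→1; π[20]=2 (border 'bb')
j=21 s[j]='a': π[21]=3 (border 'bba')
j=22 s[j]='b': k: 3→0; π[22]=1 (border 'b')
j=23 s[j]='a': k: 1→0; π[23]=0 (border '')
j=24 s[j]='a': π[24]=0 (border '')
j=25 s[j]='b': π[25]=1 (border 'b')
j=26 s[j]='b': π[26]=2 (border 'bb')
j=27 s[j]='b': k: 2→1; π[27]=2 (border 'bb')
j=28 s[j]='b': k: 2→1; π[28]=2 (border 'bb')
j=29 s[j]='a': π[29]=3 (border 'bba')
j=30 s[j]='b': k: 3→0; π[30]=1 (border 'b')
j=31 s[j]='a': k: 1→0; π[31]=0 (border '')
j=32 s[j]='b': π[32]=1 (border 'b')
j=33 s[j]='b': π[33]=2 (border 'bb')
j=34 s[j]='a': π[34]=3 (border 'bba')
j=35 s[j]='a': π[35]=4 (border 'bbaa')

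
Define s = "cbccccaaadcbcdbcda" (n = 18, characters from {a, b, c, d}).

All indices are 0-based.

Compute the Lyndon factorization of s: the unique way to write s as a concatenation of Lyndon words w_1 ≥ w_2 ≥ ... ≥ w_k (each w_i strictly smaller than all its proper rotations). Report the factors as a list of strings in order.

["c", "bcccc", "aaadcbcdbcd", "a"]

emit factor 1: 'c' (i=0, period=1)
emit factor 2: 'bcccc' (i=1, period=5)
emit factor 3: 'aaadcbcdbcd' (i=6, period=11)
emit factor 4: 'a' (i=17, period=1)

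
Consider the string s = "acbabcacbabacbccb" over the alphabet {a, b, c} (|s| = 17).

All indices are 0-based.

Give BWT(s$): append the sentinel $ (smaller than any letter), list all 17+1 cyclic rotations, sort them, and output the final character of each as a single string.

rank  rotation            last
    0  $acbabcacbabacbccb  b
    1  abacbccb$acbabcacb  b
    2  abcacbabacbccb$acb  b
    3  acbabacbccb$acbabc  c
    4  acbabcacbabacbccb$  $
    5  acbccb$acbabcacbab  b
    6  b$acbabcacbabacbcc  c
    7  babacbccb$acbabcac  c
    8  babcacbabacbccb$ac  c
    9  bacbccb$acbabcacba  a
   10  bcacbabacbccb$acba  a
   11  bccb$acbabcacbabac  c
   12  cacbabacbccb$acbab  b
   13  cb$acbabcacbabacbc  c
   14  cbabacbccb$acbabca  a
   15  cbabcacbabacbccb$a  a
   16  cbccb$acbabcacbaba  a
   17  ccb$acbabcacbabacb  b

bbbc$bcccaacbcaaab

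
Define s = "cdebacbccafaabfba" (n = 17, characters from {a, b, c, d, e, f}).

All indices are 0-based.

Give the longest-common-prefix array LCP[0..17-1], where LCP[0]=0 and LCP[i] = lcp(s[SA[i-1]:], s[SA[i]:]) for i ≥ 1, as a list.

rank | idx | suffix
   0 |  16 | a
   1 |  11 | aabfba
   2 |  12 | abfba
   3 |   4 | acbccafaabfba
   4 |   9 | afaabfba
   5 |  15 | ba
   6 |   3 | bacbccafaabfba
   7 |   6 | bccafaabfba
   8 |  13 | bfba
   9 |   8 | cafaabfba
  10 |   5 | cbccafaabfba
  11 |   7 | ccafaabfba
  12 |   0 | cdebacbccafaabfba
  13 |   1 | debacbccafaabfba
  14 |   2 | ebacbccafaabfba
  15 |  10 | faabfba
  16 |  14 | fba

SA = [16, 11, 12, 4, 9, 15, 3, 6, 13, 8, 5, 7, 0, 1, 2, 10, 14]
[i] adj suffixes → lcp
  [1] 16/11 → 1 ('a')
  [2] 11/12 → 1 ('a')
  [3] 12/4 → 1 ('a')
  [4] 4/9 → 1 ('a')
  [5] 9/15 → 0 ('')
  [6] 15/3 → 2 ('ba')
  [7] 3/6 → 1 ('b')
  [8] 6/13 → 1 ('b')
  [9] 13/8 → 0 ('')
  [10] 8/5 → 1 ('c')
  [11] 5/7 → 1 ('c')
  [12] 7/0 → 1 ('c')
  [13] 0/1 → 0 ('')
  [14] 1/2 → 0 ('')
  [15] 2/10 → 0 ('')
  [16] 10/14 → 1 ('f')

[0, 1, 1, 1, 1, 0, 2, 1, 1, 0, 1, 1, 1, 0, 0, 0, 1]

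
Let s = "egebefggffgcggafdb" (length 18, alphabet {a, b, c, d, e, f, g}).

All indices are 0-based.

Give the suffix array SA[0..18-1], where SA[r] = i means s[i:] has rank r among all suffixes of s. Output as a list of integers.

rank | idx | suffix
   0 |  14 | afdb
   1 |  17 | b
   2 |   3 | befggffgcggafdb
   3 |  11 | cggafdb
   4 |  16 | db
   5 |   2 | ebefggffgcggafdb
   6 |   4 | efggffgcggafdb
   7 |   0 | egebefggffgcggafdb
   8 |  15 | fdb
   9 |   8 | ffgcggafdb
  10 |   9 | fgcggafdb
  11 |   5 | fggffgcggafdb
  12 |  13 | gafdb
  13 |  10 | gcggafdb
  14 |   1 | gebefggffgcggafdb
  15 |   7 | gffgcggafdb
  16 |  12 | ggafdb
  17 |   6 | ggffgcggafdb

[14, 17, 3, 11, 16, 2, 4, 0, 15, 8, 9, 5, 13, 10, 1, 7, 12, 6]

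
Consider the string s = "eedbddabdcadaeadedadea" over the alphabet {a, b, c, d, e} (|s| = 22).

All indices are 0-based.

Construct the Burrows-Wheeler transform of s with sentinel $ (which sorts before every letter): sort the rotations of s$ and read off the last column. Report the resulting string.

aedcdedadddeaebbaadade$

rank  rotation                 last
    0  $eedbddabdcadaeadedadea  a
    1  a$eedbddabdcadaeadedade  e
    2  abdcadaeadedadea$eedbdd  d
    3  adaeadedadea$eedbddabdc  c
    4  adea$eedbddabdcadaeaded  d
    5  adedadea$eedbddabdcadae  e
    6  aeadedadea$eedbddabdcad  d
    7  bdcadaeadedadea$eedbdda  a
    8  bddabdcadaeadedadea$eed  d
    9  cadaeadedadea$eedbddabd  d
   10  dabdcadaeadedadea$eedbd  d
   11  dadea$eedbddabdcadaeade  e
   12  daeadedadea$eedbddabdca  a
   13  dbddabdcadaeadedadea$ee  e
   14  dcadaeadedadea$eedbddab  b
   15  ddabdcadaeadedadea$eedb  b
   16  dea$eedbddabdcadaeadeda  a
   17  dedadea$eedbddabdcadaea  a
   18  ea$eedbddabdcadaeadedad  d
   19  eadedadea$eedbddabdcada  a
   20  edadea$eedbddabdcadaead  d
   21  edbddabdcadaeadedadea$e  e
   22  eedbddabdcadaeadedadea$  $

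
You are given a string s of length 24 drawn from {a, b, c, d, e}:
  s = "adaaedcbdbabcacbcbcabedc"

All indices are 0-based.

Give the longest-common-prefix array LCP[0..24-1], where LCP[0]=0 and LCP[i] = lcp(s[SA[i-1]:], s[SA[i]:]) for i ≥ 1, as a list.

rank→(start, suffix):
  0 → (2, 'aaedcbdbabcacbcbcabedc')
  1 → (10, 'abcacbcbcabedc')
  2 → (19, 'abedc')
  3 → (13, 'acbcbcabedc')
  4 → (0, 'adaaedcbdbabcacbcbcabedc')
  5 → (3, 'aedcbdbabcacbcbcabedc')
  6 → (9, 'babcacbcbcabedc')
  7 → (17, 'bcabedc')
  8 → (11, 'bcacbcbcabedc')
  9 → (15, 'bcbcabedc')
  10 → (7, 'bdbabcacbcbcabedc')
  11 → (20, 'bedc')
  12 → (23, 'c')
  13 → (18, 'cabedc')
  14 → (12, 'cacbcbcabedc')
  15 → (16, 'cbcabedc')
  16 → (14, 'cbcbcabedc')
  17 → (6, 'cbdbabcacbcbcabedc')
  18 → (1, 'daaedcbdbabcacbcbcabedc')
  19 → (8, 'dbabcacbcbcabedc')
  20 → (22, 'dc')
  21 → (5, 'dcbdbabcacbcbcabedc')
  22 → (21, 'edc')
  23 → (4, 'edcbdbabcacbcbcabedc')

SA = [2, 10, 19, 13, 0, 3, 9, 17, 11, 15, 7, 20, 23, 18, 12, 16, 14, 6, 1, 8, 22, 5, 21, 4]
i: (SA[i-1],SA[i]) lcp shared
  1: (2,10) 1 'a'
  2: (10,19) 2 'ab'
  3: (19,13) 1 'a'
  4: (13,0) 1 'a'
  5: (0,3) 1 'a'
  6: (3,9) 0 ''
  7: (9,17) 1 'b'
  8: (17,11) 3 'bca'
  9: (11,15) 2 'bc'
  10: (15,7) 1 'b'
  11: (7,20) 1 'b'
  12: (20,23) 0 ''
  13: (23,18) 1 'c'
  14: (18,12) 2 'ca'
  15: (12,16) 1 'c'
  16: (16,14) 3 'cbc'
  17: (14,6) 2 'cb'
  18: (6,1) 0 ''
  19: (1,8) 1 'd'
  20: (8,22) 1 'd'
  21: (22,5) 2 'dc'
  22: (5,21) 0 ''
  23: (21,4) 3 'edc'

[0, 1, 2, 1, 1, 1, 0, 1, 3, 2, 1, 1, 0, 1, 2, 1, 3, 2, 0, 1, 1, 2, 0, 3]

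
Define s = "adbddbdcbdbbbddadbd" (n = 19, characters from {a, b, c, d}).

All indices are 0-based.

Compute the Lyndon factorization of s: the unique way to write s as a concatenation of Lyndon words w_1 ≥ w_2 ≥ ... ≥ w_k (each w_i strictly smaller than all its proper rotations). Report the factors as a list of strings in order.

["adbddbdcbdbbbdd", "adbd"]

emit factor 1: 'adbddbdcbdbbbdd' (i=0, period=15)
emit factor 2: 'adbd' (i=15, period=4)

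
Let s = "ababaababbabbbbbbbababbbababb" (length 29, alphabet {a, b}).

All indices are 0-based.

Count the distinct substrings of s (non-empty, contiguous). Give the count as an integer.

334

rank→(start, suffix):
  0 → (4, 'aababbabbbbbbbababbbababb')
  1 → (2, 'abaababbabbbbbbbababbbababb')
  2 → (0, 'ababaababbabbbbbbbababbbababb')
  3 → (24, 'ababb')
  4 → (5, 'ababbabbbbbbbababbbababb')
  5 → (18, 'ababbbababb')
  6 → (26, 'abb')
  7 → (7, 'abbabbbbbbbababbbababb')
  8 → (20, 'abbbababb')
  9 → (10, 'abbbbbbbababbbababb')
  10 → (28, 'b')
  11 → (3, 'baababbabbbbbbbababbbababb')
  12 → (1, 'babaababbabbbbbbbababbbababb')
  13 → (23, 'bababb')
  14 → (17, 'bababbbababb')
  15 → (25, 'babb')
  16 → (6, 'babbabbbbbbbababbbababb')
  17 → (19, 'babbbababb')
  18 → (9, 'babbbbbbbababbbababb')
  19 → (27, 'bb')
  20 → (22, 'bbababb')
  21 → (16, 'bbababbbababb')
  22 → (8, 'bbabbbbbbbababbbababb')
  23 → (21, 'bbbababb')
  24 → (15, 'bbbababbbababb')
  25 → (14, 'bbbbababbbababb')
  26 → (13, 'bbbbbababbbababb')
  27 → (12, 'bbbbbbababbbababb')
  28 → (11, 'bbbbbbbababbbababb')

SA = [4, 2, 0, 24, 5, 18, 26, 7, 20, 10, 28, 3, 1, 23, 17, 25, 6, 19, 9, 27, 22, 16, 8, 21, 15, 14, 13, 12, 11]
rank  pair      lcp
   1  s[4:],s[2:]  1  'a'
   2  s[2:],s[0:]  3  'aba'
   3  s[0:],s[24:]  4  'abab'
   4  s[24:],s[5:]  5  'ababb'
   5  s[5:],s[18:]  5  'ababb'
   6  s[18:],s[26:]  2  'ab'
   7  s[26:],s[7:]  3  'abb'
   8  s[7:],s[20:]  3  'abb'
   9  s[20:],s[10:]  4  'abbb'
  10  s[10:],s[28:]  0  ''
  11  s[28:],s[3:]  1  'b'
  12  s[3:],s[1:]  2  'ba'
  13  s[1:],s[23:]  4  'baba'
  14  s[23:],s[17:]  6  'bababb'
  15  s[17:],s[25:]  3  'bab'
  16  s[25:],s[6:]  4  'babb'
  17  s[6:],s[19:]  4  'babb'
  18  s[19:],s[9:]  5  'babbb'
  19  s[9:],s[27:]  1  'b'
  20  s[27:],s[22:]  2  'bb'
  21  s[22:],s[16:]  7  'bbababb'
  22  s[16:],s[8:]  4  'bbab'
  23  s[8:],s[21:]  2  'bb'
  24  s[21:],s[15:]  8  'bbbababb'
  25  s[15:],s[14:]  3  'bbb'
  26  s[14:],s[13:]  4  'bbbb'
  27  s[13:],s[12:]  5  'bbbbb'
  28  s[12:],s[11:]  6  'bbbbbb'

n(n+1)/2 = 29·30/2 = 435
Σ LCP = 0 + 1 + 3 + 4 + 5 + 5 + 2 + 3 + 3 + 4 + 0 + 1 + 2 + 4 + 6 + 3 + 4 + 4 + 5 + 1 + 2 + 7 + 4 + 2 + 8 + 3 + 4 + 5 + 6 = 101
distinct = 435 − 101 = 334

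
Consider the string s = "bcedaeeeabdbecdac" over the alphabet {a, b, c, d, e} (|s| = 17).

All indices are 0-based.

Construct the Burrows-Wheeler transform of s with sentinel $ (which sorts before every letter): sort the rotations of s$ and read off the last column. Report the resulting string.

cedd$adaebcebebcea

rank  rotation            last
    0  $bcedaeeeabdbecdac  c
    1  abdbecdac$bcedaeee  e
    2  ac$bcedaeeeabdbecd  d
    3  aeeeabdbecdac$bced  d
    4  bcedaeeeabdbecdac$  $
    5  bdbecdac$bcedaeeea  a
    6  becdac$bcedaeeeabd  d
    7  c$bcedaeeeabdbecda  a
    8  cdac$bcedaeeeabdbe  e
    9  cedaeeeabdbecdac$b  b
   10  dac$bcedaeeeabdbec  c
   11  daeeeabdbecdac$bce  e
   12  dbecdac$bcedaeeeab  b
   13  eabdbecdac$bcedaee  e
   14  ecdac$bcedaeeeabdb  b
   15  edaeeeabdbecdac$bc  c
   16  eeabdbecdac$bcedae  e
   17  eeeabdbecdac$bceda  a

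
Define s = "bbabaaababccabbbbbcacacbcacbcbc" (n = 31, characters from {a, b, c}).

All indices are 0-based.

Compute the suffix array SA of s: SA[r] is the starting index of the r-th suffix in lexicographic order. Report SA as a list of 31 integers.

[4, 5, 2, 6, 12, 8, 19, 21, 25, 3, 1, 7, 0, 13, 14, 15, 16, 29, 17, 23, 27, 9, 30, 11, 18, 20, 24, 28, 22, 26, 10]

sorted suffixes:
  #0 SA[0]=4  'aaababccabbbbbcacacbcacbcbc'
  #1 SA[1]=5  'aababccabbbbbcacacbcacbcbc'
  #2 SA[2]=2  'abaaababccabbbbbcacacbcacbcbc'
  #3 SA[3]=6  'ababccabbbbbcacacbcacbcbc'
  #4 SA[4]=12  'abbbbbcacacbcacbcbc'
  #5 SA[5]=8  'abccabbbbbcacacbcacbcbc'
  #6 SA[6]=19  'acacbcacbcbc'
  #7 SA[7]=21  'acbcacbcbc'
  #8 SA[8]=25  'acbcbc'
  #9 SA[9]=3  'baaababccabbbbbcacacbcacbcbc'
  #10 SA[10]=1  'babaaababccabbbbbcacacbcacbcbc'
  #11 SA[11]=7  'babccabbbbbcacacbcacbcbc'
  #12 SA[12]=0  'bbabaaababccabbbbbcacacbcacbcbc'
  #13 SA[13]=13  'bbbbbcacacbcacbcbc'
  #14 SA[14]=14  'bbbbcacacbcacbcbc'
  #15 SA[15]=15  'bbbcacacbcacbcbc'
  #16 SA[16]=16  'bbcacacbcacbcbc'
  #17 SA[17]=29  'bc'
  #18 SA[18]=17  'bcacacbcacbcbc'
  #19 SA[19]=23  'bcacbcbc'
  #20 SA[20]=27  'bcbc'
  #21 SA[21]=9  'bccabbbbbcacacbcacbcbc'
  #22 SA[22]=30  'c'
  #23 SA[23]=11  'cabbbbbcacacbcacbcbc'
  #24 SA[24]=18  'cacacbcacbcbc'
  #25 SA[25]=20  'cacbcacbcbc'
  #26 SA[26]=24  'cacbcbc'
  #27 SA[27]=28  'cbc'
  #28 SA[28]=22  'cbcacbcbc'
  #29 SA[29]=26  'cbcbc'
  #30 SA[30]=10  'ccabbbbbcacacbcacbcbc'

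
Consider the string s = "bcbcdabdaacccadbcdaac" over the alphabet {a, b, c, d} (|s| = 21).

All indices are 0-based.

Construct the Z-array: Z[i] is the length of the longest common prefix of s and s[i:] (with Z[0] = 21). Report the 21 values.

Z[0]=21
i=1: outside box; Z[1]=0
i=2: outside box; Z[2]=2 grow→box=[2,4)
i=3: min(r-i=1, Z[1]=0)=0; Z[3]=0
i=4: outside box; Z[4]=0
i=5: outside box; Z[5]=0
i=6: outside box; Z[6]=1 grow→box=[6,7)
i=7: outside box; Z[7]=0
i=8: outside box; Z[8]=0
i=9: outside box; Z[9]=0
i=10: outside box; Z[10]=0
i=11: outside box; Z[11]=0
i=12: outside box; Z[12]=0
i=13: outside box; Z[13]=0
i=14: outside box; Z[14]=0
i=15: outside box; Z[15]=2 grow→box=[15,17)
i=16: min(r-i=1, Z[1]=0)=0; Z[16]=0
i=17: outside box; Z[17]=0
i=18: outside box; Z[18]=0
i=19: outside box; Z[19]=0
i=20: outside box; Z[20]=0

[21, 0, 2, 0, 0, 0, 1, 0, 0, 0, 0, 0, 0, 0, 0, 2, 0, 0, 0, 0, 0]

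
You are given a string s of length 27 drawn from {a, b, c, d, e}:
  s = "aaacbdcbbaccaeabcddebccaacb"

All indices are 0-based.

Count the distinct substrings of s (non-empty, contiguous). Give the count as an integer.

343

rank | idx | suffix
   0 |   0 | aaacbdcbbaccaeabcddebccaacb
   1 |  23 | aacb
   2 |   1 | aacbdcbbaccaeabcddebccaacb
   3 |  14 | abcddebccaacb
   4 |  24 | acb
   5 |   2 | acbdcbbaccaeabcddebccaacb
   6 |   9 | accaeabcddebccaacb
   7 |  12 | aeabcddebccaacb
   8 |  26 | b
   9 |   8 | baccaeabcddebccaacb
  10 |   7 | bbaccaeabcddebccaacb
  11 |  20 | bccaacb
  12 |  15 | bcddebccaacb
  13 |   4 | bdcbbaccaeabcddebccaacb
  14 |  22 | caacb
  15 |  11 | caeabcddebccaacb
  16 |  25 | cb
  17 |   6 | cbbaccaeabcddebccaacb
  18 |   3 | cbdcbbaccaeabcddebccaacb
  19 |  21 | ccaacb
  20 |  10 | ccaeabcddebccaacb
  21 |  16 | cddebccaacb
  22 |   5 | dcbbaccaeabcddebccaacb
  23 |  17 | ddebccaacb
  24 |  18 | debccaacb
  25 |  13 | eabcddebccaacb
  26 |  19 | ebccaacb

SA = [0, 23, 1, 14, 24, 2, 9, 12, 26, 8, 7, 20, 15, 4, 22, 11, 25, 6, 3, 21, 10, 16, 5, 17, 18, 13, 19]
i: (SA[i-1],SA[i]) lcp shared
  1: (0,23) 2 'aa'
  2: (23,1) 4 'aacb'
  3: (1,14) 1 'a'
  4: (14,24) 1 'a'
  5: (24,2) 3 'acb'
  6: (2,9) 2 'ac'
  7: (9,12) 1 'a'
  8: (12,26) 0 ''
  9: (26,8) 1 'b'
  10: (8,7) 1 'b'
  11: (7,20) 1 'b'
  12: (20,15) 2 'bc'
  13: (15,4) 1 'b'
  14: (4,22) 0 ''
  15: (22,11) 2 'ca'
  16: (11,25) 1 'c'
  17: (25,6) 2 'cb'
  18: (6,3) 2 'cb'
  19: (3,21) 1 'c'
  20: (21,10) 3 'cca'
  21: (10,16) 1 'c'
  22: (16,5) 0 ''
  23: (5,17) 1 'd'
  24: (17,18) 1 'd'
  25: (18,13) 0 ''
  26: (13,19) 1 'e'

n(n+1)/2 = 27·28/2 = 378
Σ LCP = 0 + 2 + 4 + 1 + 1 + 3 + 2 + 1 + 0 + 1 + 1 + 1 + 2 + 1 + 0 + 2 + 1 + 2 + 2 + 1 + 3 + 1 + 0 + 1 + 1 + 0 + 1 = 35
distinct = 378 − 35 = 343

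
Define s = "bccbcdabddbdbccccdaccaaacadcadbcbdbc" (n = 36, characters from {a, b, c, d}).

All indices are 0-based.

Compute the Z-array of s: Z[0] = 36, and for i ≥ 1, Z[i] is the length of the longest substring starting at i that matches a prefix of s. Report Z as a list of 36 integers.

[36, 0, 0, 2, 0, 0, 0, 1, 0, 0, 1, 0, 3, 0, 0, 0, 0, 0, 0, 0, 0, 0, 0, 0, 0, 0, 0, 0, 0, 0, 2, 0, 1, 0, 2, 0]

Z[0]=36
i=1: outside box; Z[1]=0
i=2: outside box; Z[2]=0
i=3: outside box; Z[3]=2 scan→box=[3,5)
i=4: min(r-i=1, Z[1]=0)=0; Z[4]=0
i=5: outside box; Z[5]=0
i=6: outside box; Z[6]=0
i=7: outside box; Z[7]=1 scan→box=[7,8)
i=8: outside box; Z[8]=0
i=9: outside box; Z[9]=0
i=10: outside box; Z[10]=1 scan→box=[10,11)
i=11: outside box; Z[11]=0
i=12: outside box; Z[12]=3 scan→box=[12,15)
i=13: min(r-i=2, Z[1]=0)=0; Z[13]=0
i=14: min(r-i=1, Z[2]=0)=0; Z[14]=0
i=15: outside box; Z[15]=0
i=16: outside box; Z[16]=0
i=17: outside box; Z[17]=0
i=18: outside box; Z[18]=0
i=19: outside box; Z[19]=0
i=20: outside box; Z[20]=0
i=21: outside box; Z[21]=0
i=22: outside box; Z[22]=0
i=23: outside box; Z[23]=0
i=24: outside box; Z[24]=0
i=25: outside box; Z[25]=0
i=26: outside box; Z[26]=0
i=27: outside box; Z[27]=0
i=28: outside box; Z[28]=0
i=29: outside box; Z[29]=0
i=30: outside box; Z[30]=2 scan→box=[30,32)
i=31: min(r-i=1, Z[1]=0)=0; Z[31]=0
i=32: outside box; Z[32]=1 scan→box=[32,33)
i=33: outside box; Z[33]=0
i=34: outside box; Z[34]=2 scan→box=[34,36)
i=35: min(r-i=1, Z[1]=0)=0; Z[35]=0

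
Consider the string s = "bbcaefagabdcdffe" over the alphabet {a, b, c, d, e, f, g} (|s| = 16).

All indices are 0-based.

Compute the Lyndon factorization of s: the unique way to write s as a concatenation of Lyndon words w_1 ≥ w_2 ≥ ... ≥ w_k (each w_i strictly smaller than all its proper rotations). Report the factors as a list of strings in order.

emit factor 1: 'bbc' (i=0, period=3)
emit factor 2: 'aefag' (i=3, period=5)
emit factor 3: 'abdcdffe' (i=8, period=8)

["bbc", "aefag", "abdcdffe"]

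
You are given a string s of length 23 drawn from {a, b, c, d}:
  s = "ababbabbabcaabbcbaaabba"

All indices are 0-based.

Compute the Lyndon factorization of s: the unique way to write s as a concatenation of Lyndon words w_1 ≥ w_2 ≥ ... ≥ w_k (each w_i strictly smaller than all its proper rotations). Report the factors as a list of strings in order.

["ababbabbabc", "aabbcb", "aaabb", "a"]

emit factor 1: 'ababbabbabc' (i=0, period=11)
emit factor 2: 'aabbcb' (i=11, period=6)
emit factor 3: 'aaabb' (i=17, period=5)
emit factor 4: 'a' (i=22, period=1)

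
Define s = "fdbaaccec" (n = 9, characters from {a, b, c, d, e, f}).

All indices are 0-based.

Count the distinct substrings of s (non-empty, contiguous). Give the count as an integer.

rank→(start, suffix):
  0 → (3, 'aaccec')
  1 → (4, 'accec')
  2 → (2, 'baaccec')
  3 → (8, 'c')
  4 → (5, 'ccec')
  5 → (6, 'cec')
  6 → (1, 'dbaaccec')
  7 → (7, 'ec')
  8 → (0, 'fdbaaccec')

SA = [3, 4, 2, 8, 5, 6, 1, 7, 0]
i: (SA[i-1],SA[i]) lcp shared
  1: (3,4) 1 'a'
  2: (4,2) 0 ''
  3: (2,8) 0 ''
  4: (8,5) 1 'c'
  5: (5,6) 1 'c'
  6: (6,1) 0 ''
  7: (1,7) 0 ''
  8: (7,0) 0 ''

n(n+1)/2 = 9·10/2 = 45
Σ LCP = 0 + 1 + 0 + 0 + 1 + 1 + 0 + 0 + 0 = 3
distinct = 45 − 3 = 42

42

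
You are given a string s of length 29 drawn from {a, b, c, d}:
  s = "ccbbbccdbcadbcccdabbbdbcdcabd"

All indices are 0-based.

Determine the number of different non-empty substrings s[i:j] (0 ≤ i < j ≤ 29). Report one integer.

rank | idx | suffix
   0 |  17 | abbbdbcdcabd
   1 |  26 | abd
   2 |  10 | adbcccdabbbdbcdcabd
   3 |   2 | bbbccdbcadbcccdabbbdbcdcabd
   4 |  18 | bbbdbcdcabd
   5 |   3 | bbccdbcadbcccdabbbdbcdcabd
   6 |  19 | bbdbcdcabd
   7 |   8 | bcadbcccdabbbdbcdcabd
   8 |  12 | bcccdabbbdbcdcabd
   9 |   4 | bccdbcadbcccdabbbdbcdcabd
  10 |  22 | bcdcabd
  11 |  27 | bd
  12 |  20 | bdbcdcabd
  13 |  25 | cabd
  14 |   9 | cadbcccdabbbdbcdcabd
  15 |   1 | cbbbccdbcadbcccdabbbdbcdcabd
  16 |   0 | ccbbbccdbcadbcccdabbbdbcdcabd
  17 |  13 | cccdabbbdbcdcabd
  18 |  14 | ccdabbbdbcdcabd
  19 |   5 | ccdbcadbcccdabbbdbcdcabd
  20 |  15 | cdabbbdbcdcabd
  21 |   6 | cdbcadbcccdabbbdbcdcabd
  22 |  23 | cdcabd
  23 |  28 | d
  24 |  16 | dabbbdbcdcabd
  25 |   7 | dbcadbcccdabbbdbcdcabd
  26 |  11 | dbcccdabbbdbcdcabd
  27 |  21 | dbcdcabd
  28 |  24 | dcabd

SA = [17, 26, 10, 2, 18, 3, 19, 8, 12, 4, 22, 27, 20, 25, 9, 1, 0, 13, 14, 5, 15, 6, 23, 28, 16, 7, 11, 21, 24]
rank  pair      lcp
   1  s[17:],s[26:]  2  'ab'
   2  s[26:],s[10:]  1  'a'
   3  s[10:],s[2:]  0  ''
   4  s[2:],s[18:]  3  'bbb'
   5  s[18:],s[3:]  2  'bb'
   6  s[3:],s[19:]  2  'bb'
   7  s[19:],s[8:]  1  'b'
   8  s[8:],s[12:]  2  'bc'
   9  s[12:],s[4:]  3  'bcc'
  10  s[4:],s[22:]  2  'bc'
  11  s[22:],s[27:]  1  'b'
  12  s[27:],s[20:]  2  'bd'
  13  s[20:],s[25:]  0  ''
  14  s[25:],s[9:]  2  'ca'
  15  s[9:],s[1:]  1  'c'
  16  s[1:],s[0:]  1  'c'
  17  s[0:],s[13:]  2  'cc'
  18  s[13:],s[14:]  2  'cc'
  19  s[14:],s[5:]  3  'ccd'
  20  s[5:],s[15:]  1  'c'
  21  s[15:],s[6:]  2  'cd'
  22  s[6:],s[23:]  2  'cd'
  23  s[23:],s[28:]  0  ''
  24  s[28:],s[16:]  1  'd'
  25  s[16:],s[7:]  1  'd'
  26  s[7:],s[11:]  3  'dbc'
  27  s[11:],s[21:]  3  'dbc'
  28  s[21:],s[24:]  1  'd'

n(n+1)/2 = 29·30/2 = 435
Σ LCP = 0 + 2 + 1 + 0 + 3 + 2 + 2 + 1 + 2 + 3 + 2 + 1 + 2 + 0 + 2 + 1 + 1 + 2 + 2 + 3 + 1 + 2 + 2 + 0 + 1 + 1 + 3 + 3 + 1 = 46
distinct = 435 − 46 = 389

389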